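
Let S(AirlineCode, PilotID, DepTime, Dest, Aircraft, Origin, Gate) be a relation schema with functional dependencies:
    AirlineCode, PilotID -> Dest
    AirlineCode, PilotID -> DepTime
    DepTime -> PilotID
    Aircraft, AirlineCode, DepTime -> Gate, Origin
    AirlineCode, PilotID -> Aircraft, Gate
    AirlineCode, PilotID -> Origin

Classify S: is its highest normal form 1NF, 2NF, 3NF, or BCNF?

Candidate keys: {AirlineCode, DepTime}, {AirlineCode, PilotID}. Prime attributes: {AirlineCode, DepTime, PilotID}.
DepTime -> PilotID breaks BCNF: {DepTime}⁺ = {DepTime, PilotID}, so {DepTime} is not a superkey.
But every attribute on its right side ({PilotID}) is prime, and the same holds for every other non-superkey FD, so 3NF still holds.

3NF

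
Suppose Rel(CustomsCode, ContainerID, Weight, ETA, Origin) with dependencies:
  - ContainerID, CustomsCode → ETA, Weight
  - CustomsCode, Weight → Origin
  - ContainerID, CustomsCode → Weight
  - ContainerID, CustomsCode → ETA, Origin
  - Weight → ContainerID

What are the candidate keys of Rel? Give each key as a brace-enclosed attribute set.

{CustomsCode} never appears on the right of any FD, so every key must include it.
Closure of {ContainerID, CustomsCode} is {ContainerID, CustomsCode, ETA, Origin, Weight}, the whole schema; {ContainerID, CustomsCode} is a candidate key.
Closure of {CustomsCode, Weight} is {ContainerID, CustomsCode, ETA, Origin, Weight}, the whole schema; {CustomsCode, Weight} is a candidate key.
No proper subset of any of these is a key, and no other minimal superkey exists.

{ContainerID, CustomsCode}, {CustomsCode, Weight}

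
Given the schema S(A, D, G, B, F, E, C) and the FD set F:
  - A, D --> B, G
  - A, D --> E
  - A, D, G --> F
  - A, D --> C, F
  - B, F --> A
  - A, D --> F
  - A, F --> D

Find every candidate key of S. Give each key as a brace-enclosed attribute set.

{A, D}, {A, F}, {B, F}

{A, D}⁺ = {A, B, C, D, E, F, G} — all of the relation — so {A, D} is a candidate key.
{A, F}⁺ = {A, B, C, D, E, F, G} — all of the relation — so {A, F} is a candidate key.
{B, F}⁺ = {A, B, C, D, E, F, G} — all of the relation — so {B, F} is a candidate key.
Any other superkey properly contains one of these, so there are no further candidate keys.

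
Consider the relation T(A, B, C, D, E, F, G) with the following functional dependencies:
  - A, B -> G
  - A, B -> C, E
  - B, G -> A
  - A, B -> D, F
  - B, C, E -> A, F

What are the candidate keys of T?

{B} never appears on the right of any FD, so every key must include it.
{A, B}⁺ = {A, B, C, D, E, F, G}, which is every attribute, so {A, B} is a candidate key.
{B, G}⁺ = {A, B, C, D, E, F, G}, which is every attribute, so {B, G} is a candidate key.
{B, C, E}⁺ = {A, B, C, D, E, F, G}, which is every attribute, so {B, C, E} is a candidate key.
These are minimal and exhaustive — every other superkey contains one of them.

{A, B}, {B, C, E}, {B, G}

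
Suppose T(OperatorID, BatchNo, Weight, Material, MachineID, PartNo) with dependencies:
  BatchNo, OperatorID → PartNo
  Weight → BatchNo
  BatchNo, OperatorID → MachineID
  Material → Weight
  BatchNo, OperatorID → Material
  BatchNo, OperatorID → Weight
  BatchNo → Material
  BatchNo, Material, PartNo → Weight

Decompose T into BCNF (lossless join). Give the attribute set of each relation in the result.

Candidate keys of the original relation: {BatchNo, OperatorID}, {Material, OperatorID}, {OperatorID, Weight}.
In {BatchNo, MachineID, Material, OperatorID, PartNo, Weight}, {Weight} is not a superkey ({Weight}⁺ restricted to this set is {BatchNo, Material, Weight}), so split on Weight → BatchNo, Material into {BatchNo, Material, Weight} and {MachineID, OperatorID, PartNo, Weight}.
{BatchNo, Material, Weight} has no BCNF violation.
{MachineID, OperatorID, PartNo, Weight} has no BCNF violation.

{BatchNo, Material, Weight}; {MachineID, OperatorID, PartNo, Weight}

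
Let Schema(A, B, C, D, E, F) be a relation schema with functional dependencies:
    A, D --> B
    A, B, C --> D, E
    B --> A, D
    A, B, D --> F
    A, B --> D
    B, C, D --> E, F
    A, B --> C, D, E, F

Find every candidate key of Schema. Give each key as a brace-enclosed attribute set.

Closure of {B} is {A, B, C, D, E, F}, the whole schema; {B} is a candidate key.
Closure of {A, D} is {A, B, C, D, E, F}, the whole schema; {A, D} is a candidate key.
These are minimal and exhaustive — every other superkey contains one of them.

{A, D}, {B}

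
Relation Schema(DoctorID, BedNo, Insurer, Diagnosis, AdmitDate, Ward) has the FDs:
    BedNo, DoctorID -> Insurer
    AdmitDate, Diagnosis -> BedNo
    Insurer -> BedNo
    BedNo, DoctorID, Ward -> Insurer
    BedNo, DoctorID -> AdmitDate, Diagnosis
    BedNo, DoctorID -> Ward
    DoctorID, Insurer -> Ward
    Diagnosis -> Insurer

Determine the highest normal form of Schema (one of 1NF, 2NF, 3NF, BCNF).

3NF

Candidate keys: {BedNo, DoctorID}, {Diagnosis, DoctorID}, {DoctorID, Insurer}. Prime attributes: {BedNo, Diagnosis, DoctorID, Insurer}.
For AdmitDate, Diagnosis -> BedNo we have {AdmitDate, Diagnosis}⁺ = {AdmitDate, BedNo, Diagnosis, Insurer}; {AdmitDate, Diagnosis} is not a superkey, so BCNF fails.
Since {BedNo} ⊆ prime attributes and every other non-superkey FD also has a prime right side, the schema is in 3NF.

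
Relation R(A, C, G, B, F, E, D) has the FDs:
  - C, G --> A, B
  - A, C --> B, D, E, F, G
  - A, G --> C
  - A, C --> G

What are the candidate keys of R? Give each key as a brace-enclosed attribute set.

{A, C}, {A, G}, {C, G}

{A, C}⁺ = {A, B, C, D, E, F, G}, which is every attribute, so {A, C} is a candidate key.
{A, G}⁺ = {A, B, C, D, E, F, G}, which is every attribute, so {A, G} is a candidate key.
{C, G}⁺ = {A, B, C, D, E, F, G}, which is every attribute, so {C, G} is a candidate key.
Any other superkey properly contains one of these, so there are no further candidate keys.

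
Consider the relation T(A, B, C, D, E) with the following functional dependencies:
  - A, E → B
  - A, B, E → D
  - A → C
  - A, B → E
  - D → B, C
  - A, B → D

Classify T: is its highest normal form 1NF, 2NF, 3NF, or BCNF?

Candidate keys: {A, B}, {A, D}, {A, E}. Prime attributes: {A, B, D, E}.
A → C breaks BCNF: {A}⁺ = {A, C}, so {A} is not a superkey.
A → C determines the non-prime attribute {C} from a non-superkey — 3NF is violated.
The proper key subset {A} of {A, B} determines non-prime {C}, so the relation is not even in 2NF.

1NF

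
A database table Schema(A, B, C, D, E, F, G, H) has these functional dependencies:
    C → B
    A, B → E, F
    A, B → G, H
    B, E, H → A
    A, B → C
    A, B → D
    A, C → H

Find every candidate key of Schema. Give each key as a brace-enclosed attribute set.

{A, B}, {A, C}, {B, E, H}, {C, E, H}

{A, B}⁺ = {A, B, C, D, E, F, G, H} — all of the relation — so {A, B} is a candidate key.
{A, C}⁺ = {A, B, C, D, E, F, G, H} — all of the relation — so {A, C} is a candidate key.
{B, E, H}⁺ = {A, B, C, D, E, F, G, H} — all of the relation — so {B, E, H} is a candidate key.
{C, E, H}⁺ = {A, B, C, D, E, F, G, H} — all of the relation — so {C, E, H} is a candidate key.
Any other superkey properly contains one of these, so there are no further candidate keys.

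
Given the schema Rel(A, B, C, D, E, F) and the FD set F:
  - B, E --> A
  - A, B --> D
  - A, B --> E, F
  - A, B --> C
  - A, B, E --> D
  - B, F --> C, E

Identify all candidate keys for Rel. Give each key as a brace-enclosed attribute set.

Attributes never on any right-hand side: {B} — every candidate key must contain it.
{A, B} is a candidate key since {A, B}⁺ = {A, B, C, D, E, F} covers every attribute.
{B, E} is a candidate key since {B, E}⁺ = {A, B, C, D, E, F} covers every attribute.
{B, F} is a candidate key since {B, F}⁺ = {A, B, C, D, E, F} covers every attribute.
No proper subset of any of these is a key, and no other minimal superkey exists.

{A, B}, {B, E}, {B, F}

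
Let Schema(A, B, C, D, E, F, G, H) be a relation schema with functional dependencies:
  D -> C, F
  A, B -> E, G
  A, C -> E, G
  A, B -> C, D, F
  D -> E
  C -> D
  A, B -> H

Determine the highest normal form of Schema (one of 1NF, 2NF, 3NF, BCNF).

Candidate key: {A, B}. Prime attributes: {A, B}.
D -> C, F: {D}⁺ = {C, D, E, F}, which is not all of the attributes, so the left side is not a superkey — BCNF is violated.
Because {C, F} are non-prime and the left side of D -> C, F is not a superkey, the relation is not in 3NF.
No proper subset of a key has a non-prime attribute in its closure, so there is no partial dependency; 2NF holds.

2NF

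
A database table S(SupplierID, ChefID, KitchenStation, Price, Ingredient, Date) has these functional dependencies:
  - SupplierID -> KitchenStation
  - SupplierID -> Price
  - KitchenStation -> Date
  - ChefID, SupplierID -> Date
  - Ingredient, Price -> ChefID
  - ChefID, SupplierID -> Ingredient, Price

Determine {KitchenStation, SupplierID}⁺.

Start with {KitchenStation, SupplierID}.
SupplierID -> Price applies; add {Price} → now {KitchenStation, Price, SupplierID}.
KitchenStation -> Date applies; add {Date} → now {Date, KitchenStation, Price, SupplierID}.
No further FD applies.

{Date, KitchenStation, Price, SupplierID}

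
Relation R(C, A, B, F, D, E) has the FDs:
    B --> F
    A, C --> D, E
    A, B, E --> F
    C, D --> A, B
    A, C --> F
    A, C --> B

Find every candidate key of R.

{A, C}, {C, D}

{C} never appears on the right of any FD, so every key must include it.
{A, C}⁺ = {A, B, C, D, E, F}, which is every attribute, so {A, C} is a candidate key.
{C, D}⁺ = {A, B, C, D, E, F}, which is every attribute, so {C, D} is a candidate key.
No proper subset of any of these is a key, and no other minimal superkey exists.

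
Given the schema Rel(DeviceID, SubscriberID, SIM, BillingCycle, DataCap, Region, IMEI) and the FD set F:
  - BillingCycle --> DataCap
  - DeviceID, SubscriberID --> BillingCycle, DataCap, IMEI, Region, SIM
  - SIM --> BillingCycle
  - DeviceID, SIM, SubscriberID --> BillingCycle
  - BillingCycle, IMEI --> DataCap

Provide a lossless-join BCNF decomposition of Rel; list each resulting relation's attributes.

Candidate key of the original relation: {DeviceID, SubscriberID}.
Within {BillingCycle, DataCap, DeviceID, IMEI, Region, SIM, SubscriberID}: {BillingCycle}⁺ ∩ {BillingCycle, DataCap, DeviceID, IMEI, Region, SIM, SubscriberID} = {BillingCycle, DataCap}, not the whole set, so BillingCycle --> DataCap violates BCNF; decompose into {BillingCycle, DataCap} and {BillingCycle, DeviceID, IMEI, Region, SIM, SubscriberID}.
{BillingCycle, DataCap} has no BCNF violation.
Within {BillingCycle, DeviceID, IMEI, Region, SIM, SubscriberID}: {SIM}⁺ ∩ {BillingCycle, DeviceID, IMEI, Region, SIM, SubscriberID} = {BillingCycle, SIM}, not the whole set, so SIM --> BillingCycle violates BCNF; decompose into {BillingCycle, SIM} and {DeviceID, IMEI, Region, SIM, SubscriberID}.
{BillingCycle, SIM} has no BCNF violation.
{DeviceID, IMEI, Region, SIM, SubscriberID} has no BCNF violation.

{BillingCycle, DataCap}; {BillingCycle, SIM}; {DeviceID, IMEI, Region, SIM, SubscriberID}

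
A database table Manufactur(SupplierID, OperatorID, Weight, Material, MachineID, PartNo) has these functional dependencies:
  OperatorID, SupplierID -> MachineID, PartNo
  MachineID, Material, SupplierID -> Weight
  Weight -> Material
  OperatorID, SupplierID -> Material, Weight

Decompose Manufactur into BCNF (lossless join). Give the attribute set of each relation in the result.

Candidate key of the original relation: {OperatorID, SupplierID}.
Within {MachineID, Material, OperatorID, PartNo, SupplierID, Weight}: {MachineID, Material, SupplierID}⁺ ∩ {MachineID, Material, OperatorID, PartNo, SupplierID, Weight} = {MachineID, Material, SupplierID, Weight}, not the whole set, so MachineID, Material, SupplierID -> Weight violates BCNF; decompose into {MachineID, Material, SupplierID, Weight} and {MachineID, Material, OperatorID, PartNo, SupplierID}.
Within {MachineID, Material, SupplierID, Weight}: {Weight}⁺ ∩ {MachineID, Material, SupplierID, Weight} = {Material, Weight}, not the whole set, so Weight -> Material violates BCNF; decompose into {Material, Weight} and {MachineID, SupplierID, Weight}.
{Material, Weight} has no BCNF violation.
{MachineID, SupplierID, Weight} has no BCNF violation.
{MachineID, Material, OperatorID, PartNo, SupplierID} has no BCNF violation.

{MachineID, Material, OperatorID, PartNo, SupplierID}; {MachineID, SupplierID, Weight}; {Material, Weight}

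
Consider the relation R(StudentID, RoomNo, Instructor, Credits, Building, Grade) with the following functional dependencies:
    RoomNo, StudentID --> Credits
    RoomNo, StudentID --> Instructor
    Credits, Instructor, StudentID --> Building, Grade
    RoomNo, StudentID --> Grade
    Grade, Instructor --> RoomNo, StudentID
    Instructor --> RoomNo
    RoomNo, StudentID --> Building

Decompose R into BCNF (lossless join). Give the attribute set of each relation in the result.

Candidate keys of the original relation: {Grade, Instructor}, {Instructor, StudentID}, {RoomNo, StudentID}.
{Building, Credits, Grade, Instructor, RoomNo, StudentID}: {Instructor} determines {Instructor, RoomNo} here but is not a superkey — split on Instructor --> RoomNo, giving {Instructor, RoomNo} and {Building, Credits, Grade, Instructor, StudentID}.
{Instructor, RoomNo} is in BCNF.
{Building, Credits, Grade, Instructor, StudentID} is in BCNF.

{Building, Credits, Grade, Instructor, StudentID}; {Instructor, RoomNo}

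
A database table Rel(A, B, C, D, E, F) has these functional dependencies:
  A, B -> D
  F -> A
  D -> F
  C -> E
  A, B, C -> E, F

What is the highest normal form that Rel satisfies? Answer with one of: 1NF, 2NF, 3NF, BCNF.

Candidate keys: {A, B, C}, {B, C, D}, {B, C, F}. Prime attributes: {A, B, C, D, F}.
For A, B -> D we have {A, B}⁺ = {A, B, D, F}; {A, B} is not a superkey, so BCNF fails.
Because {E} is non-prime and the left side of C -> E is not a superkey, the relation is not in 3NF.
{C} is a proper subset of the key {A, B, C}, and {C}⁺ contains the non-prime attribute {E} — a partial dependency, so 2NF is violated.

1NF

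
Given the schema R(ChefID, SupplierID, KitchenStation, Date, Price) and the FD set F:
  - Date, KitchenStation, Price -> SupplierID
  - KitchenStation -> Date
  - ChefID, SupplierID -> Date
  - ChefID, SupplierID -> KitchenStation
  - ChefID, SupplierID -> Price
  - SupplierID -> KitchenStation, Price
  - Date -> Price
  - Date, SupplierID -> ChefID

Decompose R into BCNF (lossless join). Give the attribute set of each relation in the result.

Candidate keys of the original relation: {KitchenStation}, {SupplierID}.
In {ChefID, Date, KitchenStation, Price, SupplierID}, {Date} is not a superkey ({Date}⁺ restricted to this set is {Date, Price}), so split on Date -> Price into {Date, Price} and {ChefID, Date, KitchenStation, SupplierID}.
{Date, Price} is in BCNF.
{ChefID, Date, KitchenStation, SupplierID} is in BCNF.

{ChefID, Date, KitchenStation, SupplierID}; {Date, Price}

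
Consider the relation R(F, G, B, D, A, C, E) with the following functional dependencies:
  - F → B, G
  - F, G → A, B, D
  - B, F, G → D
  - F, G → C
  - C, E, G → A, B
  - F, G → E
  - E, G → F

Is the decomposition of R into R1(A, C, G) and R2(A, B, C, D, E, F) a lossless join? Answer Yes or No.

Common attributes: {A, C}; their closure is {A, C}.
R1 ⊄ {A, C} and R2 ⊄ {A, C}, so the split is lossy.

No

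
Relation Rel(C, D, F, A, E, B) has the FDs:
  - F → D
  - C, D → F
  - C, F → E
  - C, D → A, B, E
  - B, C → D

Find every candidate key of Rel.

{B, C}, {C, D}, {C, F}

{C} never appears on the right of any FD, so every key must include it.
{B, C}⁺ = {A, B, C, D, E, F} — all of the relation — so {B, C} is a candidate key.
{C, D}⁺ = {A, B, C, D, E, F} — all of the relation — so {C, D} is a candidate key.
{C, F}⁺ = {A, B, C, D, E, F} — all of the relation — so {C, F} is a candidate key.
Any other superkey properly contains one of these, so there are no further candidate keys.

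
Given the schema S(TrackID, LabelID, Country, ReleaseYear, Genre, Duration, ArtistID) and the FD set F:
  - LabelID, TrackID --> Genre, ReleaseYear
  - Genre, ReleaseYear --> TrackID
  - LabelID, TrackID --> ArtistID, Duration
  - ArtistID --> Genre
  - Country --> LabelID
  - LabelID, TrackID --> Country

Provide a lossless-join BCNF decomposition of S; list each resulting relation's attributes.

Candidate keys of the original relation: {ArtistID, Country, ReleaseYear}, {ArtistID, LabelID, ReleaseYear}, {Country, Genre, ReleaseYear}, {Country, TrackID}, {Genre, LabelID, ReleaseYear}, {LabelID, TrackID}.
In {ArtistID, Country, Duration, Genre, LabelID, ReleaseYear, TrackID}, {Genre, ReleaseYear} is not a superkey ({Genre, ReleaseYear}⁺ restricted to this set is {Genre, ReleaseYear, TrackID}), so split on Genre, ReleaseYear --> TrackID into {Genre, ReleaseYear, TrackID} and {ArtistID, Country, Duration, Genre, LabelID, ReleaseYear}.
{Genre, ReleaseYear, TrackID} is in BCNF.
In {ArtistID, Country, Duration, Genre, LabelID, ReleaseYear}, {ArtistID} is not a superkey ({ArtistID}⁺ restricted to this set is {ArtistID, Genre}), so split on ArtistID --> Genre into {ArtistID, Genre} and {ArtistID, Country, Duration, LabelID, ReleaseYear}.
{ArtistID, Genre} is in BCNF.
In {ArtistID, Country, Duration, LabelID, ReleaseYear}, {Country} is not a superkey ({Country}⁺ restricted to this set is {Country, LabelID}), so split on Country --> LabelID into {Country, LabelID} and {ArtistID, Country, Duration, ReleaseYear}.
{Country, LabelID} is in BCNF.
{ArtistID, Country, Duration, ReleaseYear} is in BCNF.

{ArtistID, Country, Duration, ReleaseYear}; {ArtistID, Genre}; {Country, LabelID}; {Genre, ReleaseYear, TrackID}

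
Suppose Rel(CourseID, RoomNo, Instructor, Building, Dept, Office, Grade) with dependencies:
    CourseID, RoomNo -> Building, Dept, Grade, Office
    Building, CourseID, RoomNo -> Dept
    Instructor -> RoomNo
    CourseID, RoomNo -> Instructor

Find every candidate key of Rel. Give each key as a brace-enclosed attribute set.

{CourseID} never appears on the right of any FD, so every key must include it.
{CourseID, Instructor}⁺ = {Building, CourseID, Dept, Grade, Instructor, Office, RoomNo}, which is every attribute, so {CourseID, Instructor} is a candidate key.
{CourseID, RoomNo}⁺ = {Building, CourseID, Dept, Grade, Instructor, Office, RoomNo}, which is every attribute, so {CourseID, RoomNo} is a candidate key.
Any other superkey properly contains one of these, so there are no further candidate keys.

{CourseID, Instructor}, {CourseID, RoomNo}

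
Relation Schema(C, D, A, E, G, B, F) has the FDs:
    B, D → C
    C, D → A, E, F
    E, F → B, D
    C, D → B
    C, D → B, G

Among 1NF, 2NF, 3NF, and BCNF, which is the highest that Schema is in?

Candidate keys: {B, D}, {C, D}, {E, F}. Prime attributes: {B, C, D, E, F}.
Each dependency's left side is a superkey — BCNF holds.

BCNF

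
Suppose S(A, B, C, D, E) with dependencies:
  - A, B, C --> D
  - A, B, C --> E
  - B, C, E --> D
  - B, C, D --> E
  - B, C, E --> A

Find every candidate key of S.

{A, B, C}, {B, C, D}, {B, C, E}

{B, C} never appear on the right of any FD, so every key must include all of them.
{A, B, C}⁺ = {A, B, C, D, E}, which is every attribute, so {A, B, C} is a candidate key.
{B, C, D}⁺ = {A, B, C, D, E}, which is every attribute, so {B, C, D} is a candidate key.
{B, C, E}⁺ = {A, B, C, D, E}, which is every attribute, so {B, C, E} is a candidate key.
These are minimal and exhaustive — every other superkey contains one of them.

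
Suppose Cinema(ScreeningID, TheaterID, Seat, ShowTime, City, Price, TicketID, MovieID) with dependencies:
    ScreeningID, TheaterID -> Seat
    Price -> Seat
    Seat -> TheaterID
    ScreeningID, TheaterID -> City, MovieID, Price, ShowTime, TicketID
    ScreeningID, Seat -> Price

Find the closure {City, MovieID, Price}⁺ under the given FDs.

Start with {City, MovieID, Price}.
Price -> Seat applies; add {Seat} → now {City, MovieID, Price, Seat}.
Seat -> TheaterID applies; add {TheaterID} → now {City, MovieID, Price, Seat, TheaterID}.
No further FD applies.

{City, MovieID, Price, Seat, TheaterID}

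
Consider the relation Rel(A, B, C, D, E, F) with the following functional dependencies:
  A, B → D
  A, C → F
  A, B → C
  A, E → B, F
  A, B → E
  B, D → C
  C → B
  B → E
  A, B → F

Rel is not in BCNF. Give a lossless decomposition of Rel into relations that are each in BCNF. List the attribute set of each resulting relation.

{A, B, D, F}; {B, C}; {B, E}; {C, D}

Candidate keys of the original relation: {A, B}, {A, C}, {A, E}.
Within {A, B, C, D, E, F}: {B, D}⁺ ∩ {A, B, C, D, E, F} = {B, C, D, E}, not the whole set, so B, D → C, E violates BCNF; decompose into {B, C, D, E} and {A, B, D, F}.
Within {B, C, D, E}: {C}⁺ ∩ {B, C, D, E} = {B, C, E}, not the whole set, so C → B, E violates BCNF; decompose into {B, C, E} and {C, D}.
Within {B, C, E}: {B}⁺ ∩ {B, C, E} = {B, E}, not the whole set, so B → E violates BCNF; decompose into {B, E} and {B, C}.
{B, E}: every determinant is a superkey — BCNF.
{B, C}: every determinant is a superkey — BCNF.
{C, D}: every determinant is a superkey — BCNF.
{A, B, D, F}: every determinant is a superkey — BCNF.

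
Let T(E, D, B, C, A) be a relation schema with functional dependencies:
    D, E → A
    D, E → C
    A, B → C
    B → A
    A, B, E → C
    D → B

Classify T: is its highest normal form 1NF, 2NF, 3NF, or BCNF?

1NF

Candidate key: {D, E}. Prime attributes: {D, E}.
For A, B → C we have {A, B}⁺ = {A, B, C}; {A, B} is not a superkey, so BCNF fails.
Because {C} is non-prime and the left side of A, B → C is not a superkey, the relation is not in 3NF.
Since {D} ⊂ {D, E} and {D}⁺ ⊇ {A, B, C} with {A, B, C} non-prime, there is a partial dependency; 2NF fails.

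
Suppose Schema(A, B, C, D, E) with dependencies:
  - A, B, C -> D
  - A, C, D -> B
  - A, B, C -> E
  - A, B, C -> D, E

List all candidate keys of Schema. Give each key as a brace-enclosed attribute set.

No FD produces {A, C}, so they must be in every candidate key.
Closure of {A, B, C} is {A, B, C, D, E}, the whole schema; {A, B, C} is a candidate key.
Closure of {A, C, D} is {A, B, C, D, E}, the whole schema; {A, C, D} is a candidate key.
No proper subset of any of these is a key, and no other minimal superkey exists.

{A, B, C}, {A, C, D}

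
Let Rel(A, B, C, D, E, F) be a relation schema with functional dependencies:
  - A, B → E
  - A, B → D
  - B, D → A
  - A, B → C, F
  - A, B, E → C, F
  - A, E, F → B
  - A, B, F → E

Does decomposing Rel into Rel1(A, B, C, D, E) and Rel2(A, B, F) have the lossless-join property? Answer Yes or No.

The shared attributes are {A, B} and {A, B}⁺ = {A, B, C, D, E, F}.
Since Rel1 ⊆ {A, B, C, D, E, F}, the intersection is a superkey of Rel1; the decomposition is lossless.

Yes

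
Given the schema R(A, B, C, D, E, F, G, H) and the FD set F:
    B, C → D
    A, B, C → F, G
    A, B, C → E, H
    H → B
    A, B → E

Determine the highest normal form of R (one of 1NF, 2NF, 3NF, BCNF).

Candidate keys: {A, B, C}, {A, C, H}. Prime attributes: {A, B, C, H}.
B, C → D breaks BCNF: {B, C}⁺ = {B, C, D}, so {B, C} is not a superkey.
B, C → D has non-prime {D} on the right and a non-superkey on the left, so 3NF fails.
Since {A, B} ⊂ {A, B, C} and {A, B}⁺ ⊇ {E} with {E} non-prime, there is a partial dependency; 2NF fails.

1NF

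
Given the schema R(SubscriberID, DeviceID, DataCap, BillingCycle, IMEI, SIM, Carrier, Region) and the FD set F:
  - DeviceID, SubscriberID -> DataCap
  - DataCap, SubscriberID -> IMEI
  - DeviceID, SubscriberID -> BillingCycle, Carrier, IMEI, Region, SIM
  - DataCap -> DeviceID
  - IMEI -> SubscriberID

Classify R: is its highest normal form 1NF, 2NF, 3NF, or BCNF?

3NF

Candidate keys: {DataCap, IMEI}, {DataCap, SubscriberID}, {DeviceID, IMEI}, {DeviceID, SubscriberID}. Prime attributes: {DataCap, DeviceID, IMEI, SubscriberID}.
DataCap -> DeviceID breaks BCNF: {DataCap}⁺ = {DataCap, DeviceID}, so {DataCap} is not a superkey.
But every attribute on its right side ({DeviceID}) is prime, and the same holds for every other non-superkey FD, so 3NF still holds.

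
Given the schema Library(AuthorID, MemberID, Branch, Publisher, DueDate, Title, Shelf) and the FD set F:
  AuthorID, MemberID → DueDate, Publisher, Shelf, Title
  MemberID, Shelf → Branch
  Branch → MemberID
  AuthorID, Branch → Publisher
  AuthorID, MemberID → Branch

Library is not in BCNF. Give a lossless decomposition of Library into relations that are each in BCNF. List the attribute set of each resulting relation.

Candidate keys of the original relation: {AuthorID, Branch}, {AuthorID, MemberID}.
{AuthorID, Branch, DueDate, MemberID, Publisher, Shelf, Title}: {MemberID, Shelf} determines {Branch, MemberID, Shelf} here but is not a superkey — split on MemberID, Shelf → Branch, giving {Branch, MemberID, Shelf} and {AuthorID, DueDate, MemberID, Publisher, Shelf, Title}.
{Branch, MemberID, Shelf}: {Branch} determines {Branch, MemberID} here but is not a superkey — split on Branch → MemberID, giving {Branch, MemberID} and {Branch, Shelf}.
{Branch, MemberID}: every determinant is a superkey — BCNF.
{Branch, Shelf}: every determinant is a superkey — BCNF.
{AuthorID, DueDate, MemberID, Publisher, Shelf, Title}: every determinant is a superkey — BCNF.

{AuthorID, DueDate, MemberID, Publisher, Shelf, Title}; {Branch, MemberID}; {Branch, Shelf}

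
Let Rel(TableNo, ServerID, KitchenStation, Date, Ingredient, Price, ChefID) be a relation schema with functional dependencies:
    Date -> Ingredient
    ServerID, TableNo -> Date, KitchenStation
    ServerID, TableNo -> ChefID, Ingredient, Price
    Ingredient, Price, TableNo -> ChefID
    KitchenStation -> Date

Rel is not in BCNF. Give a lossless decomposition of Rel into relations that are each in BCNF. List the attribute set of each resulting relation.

Candidate key of the original relation: {ServerID, TableNo}.
{ChefID, Date, Ingredient, KitchenStation, Price, ServerID, TableNo}: {Date} determines {Date, Ingredient} here but is not a superkey — split on Date -> Ingredient, giving {Date, Ingredient} and {ChefID, Date, KitchenStation, Price, ServerID, TableNo}.
{Date, Ingredient} is in BCNF.
{ChefID, Date, KitchenStation, Price, ServerID, TableNo}: {KitchenStation} determines {Date, KitchenStation} here but is not a superkey — split on KitchenStation -> Date, giving {Date, KitchenStation} and {ChefID, KitchenStation, Price, ServerID, TableNo}.
{Date, KitchenStation} is in BCNF.
{ChefID, KitchenStation, Price, ServerID, TableNo}: {KitchenStation, Price, TableNo} determines {ChefID, KitchenStation, Price, TableNo} here but is not a superkey — split on KitchenStation, Price, TableNo -> ChefID, giving {ChefID, KitchenStation, Price, TableNo} and {KitchenStation, Price, ServerID, TableNo}.
{ChefID, KitchenStation, Price, TableNo} is in BCNF.
{KitchenStation, Price, ServerID, TableNo} is in BCNF.

{ChefID, KitchenStation, Price, TableNo}; {Date, Ingredient}; {Date, KitchenStation}; {KitchenStation, Price, ServerID, TableNo}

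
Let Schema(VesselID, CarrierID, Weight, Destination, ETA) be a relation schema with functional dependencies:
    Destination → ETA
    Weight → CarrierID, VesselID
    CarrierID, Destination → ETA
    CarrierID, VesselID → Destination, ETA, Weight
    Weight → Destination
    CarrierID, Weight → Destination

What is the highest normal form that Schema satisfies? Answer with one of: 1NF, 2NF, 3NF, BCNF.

2NF

Candidate keys: {CarrierID, VesselID}, {Weight}. Prime attributes: {CarrierID, VesselID, Weight}.
Destination → ETA: {Destination}⁺ = {Destination, ETA}, which is not all of the attributes, so the left side is not a superkey — BCNF is violated.
Destination → ETA determines the non-prime attribute {ETA} from a non-superkey — 3NF is violated.
No non-prime attribute depends on a proper subset of any candidate key, so 2NF holds.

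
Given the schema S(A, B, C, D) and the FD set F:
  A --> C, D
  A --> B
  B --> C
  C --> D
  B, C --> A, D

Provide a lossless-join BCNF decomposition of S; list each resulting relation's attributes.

Candidate keys of the original relation: {A}, {B}.
Within {A, B, C, D}: {C}⁺ ∩ {A, B, C, D} = {C, D}, not the whole set, so C --> D violates BCNF; decompose into {C, D} and {A, B, C}.
{C, D} is in BCNF.
{A, B, C} is in BCNF.

{A, B, C}; {C, D}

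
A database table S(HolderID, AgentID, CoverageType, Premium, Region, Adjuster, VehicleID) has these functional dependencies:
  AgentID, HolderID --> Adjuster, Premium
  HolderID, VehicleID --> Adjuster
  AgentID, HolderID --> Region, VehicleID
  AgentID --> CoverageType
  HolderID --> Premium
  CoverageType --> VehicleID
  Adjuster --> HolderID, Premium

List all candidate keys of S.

No FD produces {AgentID}, so it must be in every candidate key.
{Adjuster, AgentID} is a candidate key since {Adjuster, AgentID}⁺ = {Adjuster, AgentID, CoverageType, HolderID, Premium, Region, VehicleID} covers every attribute.
{AgentID, HolderID} is a candidate key since {AgentID, HolderID}⁺ = {Adjuster, AgentID, CoverageType, HolderID, Premium, Region, VehicleID} covers every attribute.
Any other superkey properly contains one of these, so there are no further candidate keys.

{Adjuster, AgentID}, {AgentID, HolderID}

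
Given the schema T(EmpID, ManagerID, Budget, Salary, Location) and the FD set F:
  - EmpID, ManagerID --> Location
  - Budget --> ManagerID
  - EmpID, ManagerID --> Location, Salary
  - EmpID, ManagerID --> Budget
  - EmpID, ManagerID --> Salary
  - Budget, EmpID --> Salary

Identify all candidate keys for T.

No FD produces {EmpID}, so it must be in every candidate key.
{Budget, EmpID} is a candidate key since {Budget, EmpID}⁺ = {Budget, EmpID, Location, ManagerID, Salary} covers every attribute.
{EmpID, ManagerID} is a candidate key since {EmpID, ManagerID}⁺ = {Budget, EmpID, Location, ManagerID, Salary} covers every attribute.
Any other superkey properly contains one of these, so there are no further candidate keys.

{Budget, EmpID}, {EmpID, ManagerID}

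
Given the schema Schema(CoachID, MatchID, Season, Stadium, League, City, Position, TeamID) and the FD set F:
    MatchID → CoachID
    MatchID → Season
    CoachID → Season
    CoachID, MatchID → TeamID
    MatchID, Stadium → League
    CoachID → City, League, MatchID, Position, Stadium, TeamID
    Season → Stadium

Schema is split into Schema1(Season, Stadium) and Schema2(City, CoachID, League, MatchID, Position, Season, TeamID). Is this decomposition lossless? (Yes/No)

The shared attributes are {Season} and {Season}⁺ = {Season, Stadium}.
Since Schema1 ⊆ {Season, Stadium}, the intersection is a superkey of Schema1; the decomposition is lossless.

Yes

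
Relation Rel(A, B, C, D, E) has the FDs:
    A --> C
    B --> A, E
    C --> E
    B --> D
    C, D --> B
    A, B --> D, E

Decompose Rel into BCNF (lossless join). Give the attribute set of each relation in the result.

{A, B, D}; {A, C}; {C, E}

Candidate keys of the original relation: {A, D}, {B}, {C, D}.
In {A, B, C, D, E}, {A} is not a superkey ({A}⁺ restricted to this set is {A, C, E}), so split on A --> C, E into {A, C, E} and {A, B, D}.
In {A, C, E}, {C} is not a superkey ({C}⁺ restricted to this set is {C, E}), so split on C --> E into {C, E} and {A, C}.
{C, E} has no BCNF violation.
{A, C} has no BCNF violation.
{A, B, D} has no BCNF violation.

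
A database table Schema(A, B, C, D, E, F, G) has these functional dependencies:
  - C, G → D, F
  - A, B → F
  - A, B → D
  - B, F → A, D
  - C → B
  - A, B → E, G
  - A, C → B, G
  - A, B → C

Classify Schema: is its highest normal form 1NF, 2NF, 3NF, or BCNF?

Candidate keys: {A, B}, {A, C}, {B, F}, {C, F}, {C, G}. Prime attributes: {A, B, C, F, G}.
C → B breaks BCNF: {C}⁺ = {B, C}, so {C} is not a superkey.
But every attribute on its right side ({B}) is prime, and the same holds for every other non-superkey FD, so 3NF still holds.

3NF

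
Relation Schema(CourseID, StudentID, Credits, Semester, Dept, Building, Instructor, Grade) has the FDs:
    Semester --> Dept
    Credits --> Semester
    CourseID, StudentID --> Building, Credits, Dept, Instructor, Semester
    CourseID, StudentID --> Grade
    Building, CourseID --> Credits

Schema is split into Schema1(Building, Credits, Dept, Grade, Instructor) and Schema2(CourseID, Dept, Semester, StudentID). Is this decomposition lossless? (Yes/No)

Schema1 ∩ Schema2 = {Dept}; its closure under F is {Dept}.
Schema1 ⊄ {Dept} and Schema2 ⊄ {Dept}, so the split is lossy.

No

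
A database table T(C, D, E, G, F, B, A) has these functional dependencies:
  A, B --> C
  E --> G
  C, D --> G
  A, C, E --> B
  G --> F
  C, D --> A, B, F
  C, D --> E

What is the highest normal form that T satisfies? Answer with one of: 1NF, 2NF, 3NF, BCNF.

2NF

Candidate keys: {A, B, D}, {C, D}. Prime attributes: {A, B, C, D}.
A, B --> C: {A, B}⁺ = {A, B, C}, which is not all of the attributes, so the left side is not a superkey — BCNF is violated.
E --> G has non-prime {G} on the right and a non-superkey on the left, so 3NF fails.
No proper subset of a key has a non-prime attribute in its closure, so there is no partial dependency; 2NF holds.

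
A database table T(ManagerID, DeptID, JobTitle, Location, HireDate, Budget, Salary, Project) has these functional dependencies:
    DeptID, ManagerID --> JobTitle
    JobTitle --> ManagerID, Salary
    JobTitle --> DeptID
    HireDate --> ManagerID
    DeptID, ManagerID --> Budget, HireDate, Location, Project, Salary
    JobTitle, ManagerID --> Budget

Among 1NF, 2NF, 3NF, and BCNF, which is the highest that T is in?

Candidate keys: {DeptID, HireDate}, {DeptID, ManagerID}, {JobTitle}. Prime attributes: {DeptID, HireDate, JobTitle, ManagerID}.
For HireDate --> ManagerID we have {HireDate}⁺ = {HireDate, ManagerID}; {HireDate} is not a superkey, so BCNF fails.
But every attribute on its right side ({ManagerID}) is prime, and the same holds for every other non-superkey FD, so 3NF still holds.

3NF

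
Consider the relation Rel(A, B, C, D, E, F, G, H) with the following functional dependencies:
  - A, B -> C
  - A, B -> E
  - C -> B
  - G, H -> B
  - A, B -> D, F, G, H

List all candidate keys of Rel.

No FD produces {A}, so it must be in every candidate key.
Closure of {A, B} is {A, B, C, D, E, F, G, H}, the whole schema; {A, B} is a candidate key.
Closure of {A, C} is {A, B, C, D, E, F, G, H}, the whole schema; {A, C} is a candidate key.
Closure of {A, G, H} is {A, B, C, D, E, F, G, H}, the whole schema; {A, G, H} is a candidate key.
Any other superkey properly contains one of these, so there are no further candidate keys.

{A, B}, {A, C}, {A, G, H}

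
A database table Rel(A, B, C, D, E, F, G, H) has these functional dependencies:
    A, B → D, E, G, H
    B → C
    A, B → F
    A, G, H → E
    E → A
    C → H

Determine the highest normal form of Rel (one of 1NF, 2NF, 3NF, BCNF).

Candidate keys: {A, B}, {B, E}. Prime attributes: {A, B, E}.
B → C breaks BCNF: {B}⁺ = {B, C, H}, so {B} is not a superkey.
B → C has non-prime {C} on the right and a non-superkey on the left, so 3NF fails.
The proper key subset {B} of {A, B} determines non-prime {C, H}, so the relation is not even in 2NF.

1NF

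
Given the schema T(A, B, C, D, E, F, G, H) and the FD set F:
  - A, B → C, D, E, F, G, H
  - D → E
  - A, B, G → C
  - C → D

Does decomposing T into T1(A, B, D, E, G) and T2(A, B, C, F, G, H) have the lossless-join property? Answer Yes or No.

Yes

Common attributes: {A, B, G}; their closure is {A, B, C, D, E, F, G, H}.
T1 is contained in that closure, so T1 ∩ T2 → T1 holds and the join is lossless.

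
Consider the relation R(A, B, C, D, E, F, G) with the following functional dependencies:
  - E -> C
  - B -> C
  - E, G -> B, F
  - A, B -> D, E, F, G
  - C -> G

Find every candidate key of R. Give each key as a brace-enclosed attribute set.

{A, B}, {A, E}

No FD produces {A}, so it must be in every candidate key.
{A, B} is a candidate key since {A, B}⁺ = {A, B, C, D, E, F, G} covers every attribute.
{A, E} is a candidate key since {A, E}⁺ = {A, B, C, D, E, F, G} covers every attribute.
These are minimal and exhaustive — every other superkey contains one of them.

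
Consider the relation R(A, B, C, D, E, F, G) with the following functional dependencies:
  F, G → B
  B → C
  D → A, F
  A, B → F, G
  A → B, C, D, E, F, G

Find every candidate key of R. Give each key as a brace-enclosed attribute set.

{A}, {D}

{A}⁺ = {A, B, C, D, E, F, G} — all of the relation — so {A} is a candidate key.
{D}⁺ = {A, B, C, D, E, F, G} — all of the relation — so {D} is a candidate key.
Any other superkey properly contains one of these, so there are no further candidate keys.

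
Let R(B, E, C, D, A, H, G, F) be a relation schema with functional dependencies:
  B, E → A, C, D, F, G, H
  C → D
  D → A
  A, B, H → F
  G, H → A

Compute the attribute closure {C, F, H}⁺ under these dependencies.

{A, C, D, F, H}

Start with {C, F, H}.
C → D applies; add {D} → now {C, D, F, H}.
D → A applies; add {A} → now {A, C, D, F, H}.
No further FD applies.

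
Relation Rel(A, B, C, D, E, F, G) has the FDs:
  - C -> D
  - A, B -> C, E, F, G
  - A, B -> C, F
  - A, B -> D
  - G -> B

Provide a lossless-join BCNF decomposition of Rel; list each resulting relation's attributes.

Candidate keys of the original relation: {A, B}, {A, G}.
{A, B, C, D, E, F, G}: {C} determines {C, D} here but is not a superkey — split on C -> D, giving {C, D} and {A, B, C, E, F, G}.
{C, D} has no BCNF violation.
{A, B, C, E, F, G}: {G} determines {B, G} here but is not a superkey — split on G -> B, giving {B, G} and {A, C, E, F, G}.
{B, G} has no BCNF violation.
{A, C, E, F, G} has no BCNF violation.

{A, C, E, F, G}; {B, G}; {C, D}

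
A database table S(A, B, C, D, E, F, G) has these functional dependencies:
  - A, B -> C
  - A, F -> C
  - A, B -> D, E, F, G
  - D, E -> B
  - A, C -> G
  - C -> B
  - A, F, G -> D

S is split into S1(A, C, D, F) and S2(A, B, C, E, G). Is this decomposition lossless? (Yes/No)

Yes

S1 ∩ S2 = {A, C}; its closure under F is {A, B, C, D, E, F, G}.
Since S1 ⊆ {A, B, C, D, E, F, G}, the intersection is a superkey of S1; the decomposition is lossless.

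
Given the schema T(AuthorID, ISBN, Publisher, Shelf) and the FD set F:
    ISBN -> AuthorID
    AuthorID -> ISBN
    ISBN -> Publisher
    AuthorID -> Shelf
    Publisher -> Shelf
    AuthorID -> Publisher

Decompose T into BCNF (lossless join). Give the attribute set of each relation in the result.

{AuthorID, ISBN, Publisher}; {Publisher, Shelf}

Candidate keys of the original relation: {AuthorID}, {ISBN}.
Within {AuthorID, ISBN, Publisher, Shelf}: {Publisher}⁺ ∩ {AuthorID, ISBN, Publisher, Shelf} = {Publisher, Shelf}, not the whole set, so Publisher -> Shelf violates BCNF; decompose into {Publisher, Shelf} and {AuthorID, ISBN, Publisher}.
{Publisher, Shelf} has no BCNF violation.
{AuthorID, ISBN, Publisher} has no BCNF violation.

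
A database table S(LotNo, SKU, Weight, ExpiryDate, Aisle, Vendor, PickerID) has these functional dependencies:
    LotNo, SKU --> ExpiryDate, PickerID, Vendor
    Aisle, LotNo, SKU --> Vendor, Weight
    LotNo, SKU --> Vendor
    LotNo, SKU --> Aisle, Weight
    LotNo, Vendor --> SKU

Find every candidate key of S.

{LotNo, SKU}, {LotNo, Vendor}

Attributes never on any right-hand side: {LotNo} — every candidate key must contain it.
{LotNo, SKU} is a candidate key since {LotNo, SKU}⁺ = {Aisle, ExpiryDate, LotNo, PickerID, SKU, Vendor, Weight} covers every attribute.
{LotNo, Vendor} is a candidate key since {LotNo, Vendor}⁺ = {Aisle, ExpiryDate, LotNo, PickerID, SKU, Vendor, Weight} covers every attribute.
No proper subset of any of these is a key, and no other minimal superkey exists.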